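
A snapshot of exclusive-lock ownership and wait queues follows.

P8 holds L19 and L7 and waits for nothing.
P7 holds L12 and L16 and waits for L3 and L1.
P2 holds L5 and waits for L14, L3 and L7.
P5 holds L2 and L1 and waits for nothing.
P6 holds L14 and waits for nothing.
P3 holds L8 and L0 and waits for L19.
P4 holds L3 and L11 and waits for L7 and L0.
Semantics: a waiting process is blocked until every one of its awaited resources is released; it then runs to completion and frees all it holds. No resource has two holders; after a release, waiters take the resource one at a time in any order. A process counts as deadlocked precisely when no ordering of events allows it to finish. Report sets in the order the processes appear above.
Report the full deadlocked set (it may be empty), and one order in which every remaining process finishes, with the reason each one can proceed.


No process is deadlocked.
Key observation: although several processes wait, no cycle exists — each chain bottoms out at a free runner.
One completion order for the rest: P8, P6, P3, P4, P5, P7, P2.
Check, step by step:
  P8: no waits; runs immediately, freeing L19 and L7
  P6: no waits; runs immediately, freeing L14
  run P3 (all its waits — L19 — are resolved); releases L8 and L0
  run P4 (all its waits — L7 and L0 — are resolved); releases L3 and L11
  P5: no waits; runs immediately, freeing L2 and L1
  run P7 (all its waits — L3 and L1 — are resolved); releases L12 and L16
  run P2 (all its waits — L14, L3 and L7 — are resolved); releases L5


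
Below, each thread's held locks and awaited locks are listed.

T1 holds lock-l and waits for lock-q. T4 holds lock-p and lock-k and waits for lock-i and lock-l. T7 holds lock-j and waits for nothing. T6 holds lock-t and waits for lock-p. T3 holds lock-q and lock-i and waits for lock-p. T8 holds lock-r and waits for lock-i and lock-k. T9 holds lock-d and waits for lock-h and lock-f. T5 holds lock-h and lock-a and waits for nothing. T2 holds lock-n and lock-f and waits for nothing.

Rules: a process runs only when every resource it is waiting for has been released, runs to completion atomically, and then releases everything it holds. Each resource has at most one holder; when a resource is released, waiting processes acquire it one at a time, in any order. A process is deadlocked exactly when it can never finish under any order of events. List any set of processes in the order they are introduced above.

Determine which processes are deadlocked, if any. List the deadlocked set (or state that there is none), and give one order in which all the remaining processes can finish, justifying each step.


The deadlocked set is T1, T4, T6, T3 and T8.
Key observation: the waits loop around T1 -> T3 -> T4 -> T1 with no way out; T6 and T8 wait into the deadlock from upstream.
A valid finishing order for the others: T7, T2, T5, T9.
Verifying each step:
  T7: no waits; runs immediately, freeing lock-j
  T2: no waits; runs immediately, freeing lock-n and lock-f
  T5: no waits; runs immediately, freeing lock-h and lock-a
  run T9 (all its waits — lock-h and lock-f — are resolved); releases lock-d


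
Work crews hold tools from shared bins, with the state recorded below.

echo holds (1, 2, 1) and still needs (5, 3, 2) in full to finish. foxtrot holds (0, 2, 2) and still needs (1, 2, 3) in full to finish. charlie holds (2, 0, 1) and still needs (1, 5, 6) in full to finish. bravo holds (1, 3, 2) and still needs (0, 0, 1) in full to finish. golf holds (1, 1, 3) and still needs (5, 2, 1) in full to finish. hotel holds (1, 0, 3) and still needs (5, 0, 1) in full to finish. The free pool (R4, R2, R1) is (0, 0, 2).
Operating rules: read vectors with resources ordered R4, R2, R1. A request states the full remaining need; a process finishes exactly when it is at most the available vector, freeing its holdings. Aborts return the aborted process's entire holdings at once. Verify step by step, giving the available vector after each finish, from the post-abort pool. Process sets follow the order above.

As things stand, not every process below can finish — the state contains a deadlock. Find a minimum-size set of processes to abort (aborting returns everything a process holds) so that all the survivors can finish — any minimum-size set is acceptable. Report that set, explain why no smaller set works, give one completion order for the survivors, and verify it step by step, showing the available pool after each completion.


The answer: abort echo and golf.
Key observation: before aborting echo and golf, hotel was permanently blocked — no order could ever run it; afterwards it completes at step 4.
Minimality, checking each single-abort alternative: echo alone leaves golf blocked (short on R4); foxtrot alone leaves echo blocked (short on R4); charlie alone leaves echo blocked (short on R4); bravo alone leaves echo blocked (short on R4); golf alone leaves echo blocked (short on R4); hotel alone leaves echo blocked (short on R4).
The survivors complete as bravo, foxtrot, charlie, hotel. Check, step by step (starting from the post-abort pool):
  pool = (2, 3, 6)
  run bravo (needs (0, 0, 1), free (2, 3, 6)); after release of (1, 3, 2) the pool is (3, 6, 8)
  run foxtrot (needs (1, 2, 3), free (3, 6, 8)); after release of (0, 2, 2) the pool is (3, 8, 10)
  run charlie (needs (1, 5, 6), free (3, 8, 10)); after release of (2, 0, 1) the pool is (5, 8, 11)
  run hotel (needs (5, 0, 1), free (5, 8, 11)); after release of (1, 0, 3) the pool is (6, 8, 14)


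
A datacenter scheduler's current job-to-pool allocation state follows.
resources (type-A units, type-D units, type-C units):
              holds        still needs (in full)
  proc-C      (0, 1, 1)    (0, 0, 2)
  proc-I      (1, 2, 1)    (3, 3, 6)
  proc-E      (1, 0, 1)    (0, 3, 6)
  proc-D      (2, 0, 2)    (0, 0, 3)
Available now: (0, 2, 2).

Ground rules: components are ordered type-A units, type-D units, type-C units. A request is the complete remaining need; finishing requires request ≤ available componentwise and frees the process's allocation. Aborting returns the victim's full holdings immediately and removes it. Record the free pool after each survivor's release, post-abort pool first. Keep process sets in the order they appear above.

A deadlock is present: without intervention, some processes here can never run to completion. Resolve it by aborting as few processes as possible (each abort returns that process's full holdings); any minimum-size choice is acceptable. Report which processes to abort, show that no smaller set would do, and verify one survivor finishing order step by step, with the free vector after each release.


The answer: abort proc-E.
Key observation: proc-I could never have finished before the abort; with (1, 0, 1) returned by proc-E, it fits at step 3.
Minimality: the empty abort set fails — the state is deadlocked as it stands.
One survivor order: proc-C, proc-D, proc-I. Check, step by step (post-abort pool first):
  pool = (1, 2, 3)
  proc-C needs (0, 0, 2) <= (1, 2, 3) -> finishes; pool += (0, 1, 1) = (1, 3, 4)
  proc-D needs (0, 0, 3) <= (1, 3, 4) -> finishes; pool += (2, 0, 2) = (3, 3, 6)
  proc-I needs (3, 3, 6) <= (3, 3, 6) -> finishes; pool += (1, 2, 1) = (4, 5, 7)


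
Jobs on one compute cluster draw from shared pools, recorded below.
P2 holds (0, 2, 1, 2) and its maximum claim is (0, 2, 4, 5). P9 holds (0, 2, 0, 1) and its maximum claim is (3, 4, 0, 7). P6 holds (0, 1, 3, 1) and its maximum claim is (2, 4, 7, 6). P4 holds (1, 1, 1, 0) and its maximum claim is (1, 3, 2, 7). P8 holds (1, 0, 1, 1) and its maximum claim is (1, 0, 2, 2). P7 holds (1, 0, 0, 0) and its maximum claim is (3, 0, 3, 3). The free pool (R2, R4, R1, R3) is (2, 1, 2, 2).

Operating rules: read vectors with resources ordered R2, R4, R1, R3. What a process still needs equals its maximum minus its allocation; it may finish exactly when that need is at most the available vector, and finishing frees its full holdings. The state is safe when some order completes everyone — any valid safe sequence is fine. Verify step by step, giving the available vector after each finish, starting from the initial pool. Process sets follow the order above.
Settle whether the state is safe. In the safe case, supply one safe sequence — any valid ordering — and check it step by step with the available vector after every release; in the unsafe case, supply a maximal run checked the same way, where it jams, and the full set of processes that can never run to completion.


SAFE — a valid safe sequence is P8, P2, P7, P6, P9, P4.
Key observation: at P2 the run first touches a limit — (0, 0, 3, 3) against (3, 1, 3, 3), exact on a resource it actually requests.
Step-by-step check:
  pool = (2, 1, 2, 2)
  run P8 (needs (0, 0, 1, 1), free (2, 1, 2, 2)); after release of (1, 0, 1, 1) the pool is (3, 1, 3, 3)
  run P2 (needs (0, 0, 3, 3), free (3, 1, 3, 3)); after release of (0, 2, 1, 2) the pool is (3, 3, 4, 5)
  run P7 (needs (2, 0, 3, 3), free (3, 3, 4, 5)); after release of (1, 0, 0, 0) the pool is (4, 3, 4, 5)
  run P6 (needs (2, 3, 4, 5), free (4, 3, 4, 5)); after release of (0, 1, 3, 1) the pool is (4, 4, 7, 6)
  run P9 (needs (3, 2, 0, 6), free (4, 4, 7, 6)); after release of (0, 2, 0, 1) the pool is (4, 6, 7, 7)
  run P4 (needs (0, 2, 1, 7), free (4, 6, 7, 7)); after release of (1, 1, 1, 0) the pool is (5, 7, 8, 7)


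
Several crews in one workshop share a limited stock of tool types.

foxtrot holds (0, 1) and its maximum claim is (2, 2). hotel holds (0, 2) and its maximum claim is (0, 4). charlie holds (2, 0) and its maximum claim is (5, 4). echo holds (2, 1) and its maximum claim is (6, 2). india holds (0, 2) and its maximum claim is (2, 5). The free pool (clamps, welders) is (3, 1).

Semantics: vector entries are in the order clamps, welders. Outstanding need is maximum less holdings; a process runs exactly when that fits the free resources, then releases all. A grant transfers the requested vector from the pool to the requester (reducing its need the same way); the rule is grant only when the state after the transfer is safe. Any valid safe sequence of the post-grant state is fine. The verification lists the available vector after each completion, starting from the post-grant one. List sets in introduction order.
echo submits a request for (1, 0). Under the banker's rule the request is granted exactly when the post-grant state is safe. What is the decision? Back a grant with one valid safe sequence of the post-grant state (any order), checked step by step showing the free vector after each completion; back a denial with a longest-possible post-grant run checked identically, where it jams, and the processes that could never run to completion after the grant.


DENY: after the grant no complete ordering would exist.
Key observation: the wall is clamps: completing foxtrot, hotel, india brings the pool only to (2, 6), and all the rest need more.
On the post-grant state, foxtrot, hotel, india is a maximal run — nothing extends it. Step-by-step check:
  pool = (2, 1)
  foxtrot: need (2, 1) fits (2, 1); releases (0, 1), pool now (2, 2)
  hotel: need (0, 2) fits (2, 2); releases (0, 2), pool now (2, 4)
  india: need (2, 3) fits (2, 4); releases (0, 2), pool now (2, 6)
  charlie cannot run: need (3, 4) vs free (2, 6) (insufficient clamps)
  echo cannot run: need (3, 1) vs free (2, 6) (insufficient clamps)
Processes that could never finish after the grant: charlie and echo.


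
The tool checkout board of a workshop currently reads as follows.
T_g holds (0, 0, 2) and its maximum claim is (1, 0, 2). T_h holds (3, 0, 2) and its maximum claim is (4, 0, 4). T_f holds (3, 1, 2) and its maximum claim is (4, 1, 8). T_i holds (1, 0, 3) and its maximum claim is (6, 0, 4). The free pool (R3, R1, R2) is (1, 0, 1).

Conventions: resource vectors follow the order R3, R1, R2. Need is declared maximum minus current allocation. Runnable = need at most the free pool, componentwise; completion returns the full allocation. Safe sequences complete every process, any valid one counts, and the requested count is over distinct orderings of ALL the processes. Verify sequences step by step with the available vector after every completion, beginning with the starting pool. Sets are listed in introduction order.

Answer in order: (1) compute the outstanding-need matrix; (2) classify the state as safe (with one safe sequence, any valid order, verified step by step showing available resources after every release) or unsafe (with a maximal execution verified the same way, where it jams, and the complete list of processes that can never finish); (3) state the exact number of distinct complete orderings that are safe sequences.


(1) Need matrix, components ordered R3, R1, R2:
  T_g: (1, 0, 0)
  T_h: (1, 0, 2)
  T_f: (1, 0, 6)
  T_i: (5, 0, 1)
(2) The state is UNSAFE.
Key observation: after T_g, T_h the pool peaks at (4, 0, 5), and each blocked process is short somewhere: T_f on R2; T_i on R3.
A maximal execution: T_g, T_h — then nothing else fits. Step-by-step check:
  pool = (1, 0, 1)
  T_g: need (1, 0, 0) fits (1, 0, 1); releases (0, 0, 2), pool now (1, 0, 3)
  T_h: need (1, 0, 2) fits (1, 0, 3); releases (3, 0, 2), pool now (4, 0, 5)
  T_f cannot run: need (1, 0, 6) vs free (4, 0, 5) (insufficient R2)
  T_i cannot run: need (5, 0, 1) vs free (4, 0, 5) (insufficient R3)
Processes that can never finish: T_f and T_i.
(3) The exact count: 0 of the possible complete orderings are safe sequences.


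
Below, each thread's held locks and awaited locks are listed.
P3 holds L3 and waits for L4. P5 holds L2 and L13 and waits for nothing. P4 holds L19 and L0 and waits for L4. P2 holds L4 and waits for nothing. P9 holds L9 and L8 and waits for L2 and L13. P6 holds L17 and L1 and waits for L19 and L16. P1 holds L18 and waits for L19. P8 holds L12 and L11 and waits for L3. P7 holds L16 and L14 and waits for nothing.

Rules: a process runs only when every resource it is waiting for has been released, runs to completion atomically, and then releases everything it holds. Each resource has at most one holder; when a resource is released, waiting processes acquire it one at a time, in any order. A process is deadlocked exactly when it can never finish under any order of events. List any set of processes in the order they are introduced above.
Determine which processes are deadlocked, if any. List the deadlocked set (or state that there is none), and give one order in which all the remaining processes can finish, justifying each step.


Nothing here is deadlocked.
Key observation: the wait relation is loop-free; peeling off processes with no waits unwinds the whole state.
The rest can finish in the order P2, P5, P7, P4, P9, P6, P3, P8, P1.
Verifying each step:
  P2 waits on nothing -> runs at once and releases L4
  P5 waits on nothing -> runs at once and releases L2 and L13
  P7 waits on nothing -> runs at once and releases L16 and L14
  run P4 (all its waits — L4 — are resolved); releases L19 and L0
  run P9 (all its waits — L2 and L13 — are resolved); releases L9 and L8
  run P6 (all its waits — L19 and L16 — are resolved); releases L17 and L1
  run P3 (all its waits — L4 — are resolved); releases L3
  run P8 (all its waits — L3 — are resolved); releases L12 and L11
  run P1 (all its waits — L19 — are resolved); releases L18


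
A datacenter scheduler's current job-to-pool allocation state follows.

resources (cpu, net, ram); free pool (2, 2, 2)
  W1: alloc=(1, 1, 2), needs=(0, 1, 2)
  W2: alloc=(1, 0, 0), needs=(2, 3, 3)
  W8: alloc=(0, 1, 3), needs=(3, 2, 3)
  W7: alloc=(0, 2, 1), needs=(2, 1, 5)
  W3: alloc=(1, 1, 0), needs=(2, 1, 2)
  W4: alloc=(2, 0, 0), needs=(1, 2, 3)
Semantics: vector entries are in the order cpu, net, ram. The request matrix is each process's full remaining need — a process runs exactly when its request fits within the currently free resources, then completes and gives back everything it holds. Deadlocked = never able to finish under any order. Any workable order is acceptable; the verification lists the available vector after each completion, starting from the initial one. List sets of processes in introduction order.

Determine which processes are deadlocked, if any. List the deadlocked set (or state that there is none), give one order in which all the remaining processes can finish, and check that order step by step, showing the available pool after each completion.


No process is deadlocked.
Key observation: W1 fits the free pool immediately, and its release cascades until everyone finishes.
The rest can finish in the order W1, W4, W2, W3, W8, W7. Walking it through:
  pool = (2, 2, 2)
  W1: need (0, 1, 2) fits (2, 2, 2); releases (1, 1, 2), pool now (3, 3, 4)
  W4: need (1, 2, 3) fits (3, 3, 4); releases (2, 0, 0), pool now (5, 3, 4)
  W2: need (2, 3, 3) fits (5, 3, 4); releases (1, 0, 0), pool now (6, 3, 4)
  W3: need (2, 1, 2) fits (6, 3, 4); releases (1, 1, 0), pool now (7, 4, 4)
  W8: need (3, 2, 3) fits (7, 4, 4); releases (0, 1, 3), pool now (7, 5, 7)
  W7: need (2, 1, 5) fits (7, 5, 7); releases (0, 2, 1), pool now (7, 7, 8)


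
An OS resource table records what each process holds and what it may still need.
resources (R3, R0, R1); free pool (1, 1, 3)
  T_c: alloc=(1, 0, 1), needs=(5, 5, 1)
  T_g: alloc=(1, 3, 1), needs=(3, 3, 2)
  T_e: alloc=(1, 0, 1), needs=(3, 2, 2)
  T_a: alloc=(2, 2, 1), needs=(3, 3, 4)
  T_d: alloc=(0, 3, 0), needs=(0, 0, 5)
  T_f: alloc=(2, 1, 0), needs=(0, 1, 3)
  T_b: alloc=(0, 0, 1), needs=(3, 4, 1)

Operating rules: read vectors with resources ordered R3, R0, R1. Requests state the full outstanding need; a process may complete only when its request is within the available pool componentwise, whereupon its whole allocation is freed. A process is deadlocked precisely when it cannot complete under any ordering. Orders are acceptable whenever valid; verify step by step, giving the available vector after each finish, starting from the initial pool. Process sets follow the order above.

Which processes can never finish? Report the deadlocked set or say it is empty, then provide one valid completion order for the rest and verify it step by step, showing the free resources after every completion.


The deadlocked set is T_c, T_g, T_a, T_d and T_b.
Key observation: after T_f, T_e the pool peaks at (4, 2, 4), and each blocked process is short somewhere: T_c on R3, R0; T_g on R0; T_a on R0; T_d on R1; T_b on R0.
One completion order for the rest: T_f, T_e. Verifying each step:
  pool = (1, 1, 3)
  run T_f (needs (0, 1, 3), free (1, 1, 3)); after release of (2, 1, 0) the pool is (3, 2, 3)
  run T_e (needs (3, 2, 2), free (3, 2, 3)); after release of (1, 0, 1) the pool is (4, 2, 4)
The blocked processes can never fit:
  blocked: T_c wants (5, 5, 1), pool (4, 2, 4) — not enough R3 and R0
  blocked: T_g wants (3, 3, 2), pool (4, 2, 4) — not enough R0
  blocked: T_a wants (3, 3, 4), pool (4, 2, 4) — not enough R0
  blocked: T_d wants (0, 0, 5), pool (4, 2, 4) — not enough R1
  blocked: T_b wants (3, 4, 1), pool (4, 2, 4) — not enough R0


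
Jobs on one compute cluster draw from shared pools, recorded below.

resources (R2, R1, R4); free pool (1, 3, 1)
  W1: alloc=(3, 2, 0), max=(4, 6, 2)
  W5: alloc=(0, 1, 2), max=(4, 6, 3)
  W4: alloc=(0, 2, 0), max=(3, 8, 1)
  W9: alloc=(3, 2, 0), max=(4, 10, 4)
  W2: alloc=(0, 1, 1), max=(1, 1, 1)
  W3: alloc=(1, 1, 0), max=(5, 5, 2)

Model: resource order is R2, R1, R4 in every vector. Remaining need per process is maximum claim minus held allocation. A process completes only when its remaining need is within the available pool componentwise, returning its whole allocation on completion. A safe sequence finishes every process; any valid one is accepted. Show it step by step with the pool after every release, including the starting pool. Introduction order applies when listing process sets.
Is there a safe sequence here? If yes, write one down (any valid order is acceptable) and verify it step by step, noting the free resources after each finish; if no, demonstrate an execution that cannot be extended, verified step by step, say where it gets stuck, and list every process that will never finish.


SAFE — a valid safe sequence is W2, W1, W3, W5, W9, W4.
Key observation: W2 marks the first exact bind of the order: its need (1, 0, 0) fits the free (1, 3, 1) with zero slack on a requested resource.
Step-by-step check:
  pool = (1, 3, 1)
  run W2 (needs (1, 0, 0), free (1, 3, 1)); after release of (0, 1, 1) the pool is (1, 4, 2)
  run W1 (needs (1, 4, 2), free (1, 4, 2)); after release of (3, 2, 0) the pool is (4, 6, 2)
  run W3 (needs (4, 4, 2), free (4, 6, 2)); after release of (1, 1, 0) the pool is (5, 7, 2)
  run W5 (needs (4, 5, 1), free (5, 7, 2)); after release of (0, 1, 2) the pool is (5, 8, 4)
  run W9 (needs (1, 8, 4), free (5, 8, 4)); after release of (3, 2, 0) the pool is (8, 10, 4)
  run W4 (needs (3, 6, 1), free (8, 10, 4)); after release of (0, 2, 0) the pool is (8, 12, 4)


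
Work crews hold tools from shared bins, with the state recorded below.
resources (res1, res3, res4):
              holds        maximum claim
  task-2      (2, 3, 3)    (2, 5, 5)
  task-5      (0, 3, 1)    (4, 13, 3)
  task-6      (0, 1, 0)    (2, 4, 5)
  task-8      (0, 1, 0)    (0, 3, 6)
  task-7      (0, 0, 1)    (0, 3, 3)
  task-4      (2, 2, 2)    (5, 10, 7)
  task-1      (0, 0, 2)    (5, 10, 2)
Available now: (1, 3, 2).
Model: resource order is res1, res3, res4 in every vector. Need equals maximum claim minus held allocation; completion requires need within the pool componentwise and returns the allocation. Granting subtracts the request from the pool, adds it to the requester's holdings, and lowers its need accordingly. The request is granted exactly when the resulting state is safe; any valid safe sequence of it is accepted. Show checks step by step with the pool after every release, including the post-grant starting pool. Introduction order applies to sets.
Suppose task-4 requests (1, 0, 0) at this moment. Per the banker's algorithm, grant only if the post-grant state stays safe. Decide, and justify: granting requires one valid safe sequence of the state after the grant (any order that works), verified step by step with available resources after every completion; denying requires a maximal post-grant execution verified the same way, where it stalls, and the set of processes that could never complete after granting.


GRANT: granting preserves safety; a valid post-grant sequence is task-7, task-2, task-6, task-8, task-4, task-1, task-5.
Key observation: (0, 3, 2) free after granting still covers task-7 first, and each release covers the next.
Verifying the post-grant state step by step:
  pool = (0, 3, 2)
  task-7 needs (0, 3, 2) <= (0, 3, 2) -> finishes; pool += (0, 0, 1) = (0, 3, 3)
  task-2 needs (0, 2, 2) <= (0, 3, 3) -> finishes; pool += (2, 3, 3) = (2, 6, 6)
  task-6 needs (2, 3, 5) <= (2, 6, 6) -> finishes; pool += (0, 1, 0) = (2, 7, 6)
  task-8 needs (0, 2, 6) <= (2, 7, 6) -> finishes; pool += (0, 1, 0) = (2, 8, 6)
  task-4 needs (2, 8, 5) <= (2, 8, 6) -> finishes; pool += (3, 2, 2) = (5, 10, 8)
  task-1 needs (5, 10, 0) <= (5, 10, 8) -> finishes; pool += (0, 0, 2) = (5, 10, 10)
  task-5 needs (4, 10, 2) <= (5, 10, 10) -> finishes; pool += (0, 3, 1) = (5, 13, 11)


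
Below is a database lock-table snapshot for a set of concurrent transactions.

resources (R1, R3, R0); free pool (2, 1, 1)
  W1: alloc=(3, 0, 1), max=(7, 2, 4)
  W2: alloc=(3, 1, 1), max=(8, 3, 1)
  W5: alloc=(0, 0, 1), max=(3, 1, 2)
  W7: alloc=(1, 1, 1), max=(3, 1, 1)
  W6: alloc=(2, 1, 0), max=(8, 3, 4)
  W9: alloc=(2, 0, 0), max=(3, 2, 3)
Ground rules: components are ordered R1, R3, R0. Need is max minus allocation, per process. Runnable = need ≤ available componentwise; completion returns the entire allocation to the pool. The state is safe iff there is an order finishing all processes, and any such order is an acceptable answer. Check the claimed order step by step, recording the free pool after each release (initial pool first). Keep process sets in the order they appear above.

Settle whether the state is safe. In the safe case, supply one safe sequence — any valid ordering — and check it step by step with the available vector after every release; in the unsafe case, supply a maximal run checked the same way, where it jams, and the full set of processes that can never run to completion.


SAFE — a valid safe sequence is W7, W5, W9, W1, W6, W2.
Key observation: W7 marks the first exact bind of the order: its need (2, 0, 0) fits the free (2, 1, 1) with zero slack on a requested resource.
Step-by-step check:
  pool = (2, 1, 1)
  W7: need (2, 0, 0) fits (2, 1, 1); releases (1, 1, 1), pool now (3, 2, 2)
  W5: need (3, 1, 1) fits (3, 2, 2); releases (0, 0, 1), pool now (3, 2, 3)
  W9: need (1, 2, 3) fits (3, 2, 3); releases (2, 0, 0), pool now (5, 2, 3)
  W1: need (4, 2, 3) fits (5, 2, 3); releases (3, 0, 1), pool now (8, 2, 4)
  W6: need (6, 2, 4) fits (8, 2, 4); releases (2, 1, 0), pool now (10, 3, 4)
  W2: need (5, 2, 0) fits (10, 3, 4); releases (3, 1, 1), pool now (13, 4, 5)


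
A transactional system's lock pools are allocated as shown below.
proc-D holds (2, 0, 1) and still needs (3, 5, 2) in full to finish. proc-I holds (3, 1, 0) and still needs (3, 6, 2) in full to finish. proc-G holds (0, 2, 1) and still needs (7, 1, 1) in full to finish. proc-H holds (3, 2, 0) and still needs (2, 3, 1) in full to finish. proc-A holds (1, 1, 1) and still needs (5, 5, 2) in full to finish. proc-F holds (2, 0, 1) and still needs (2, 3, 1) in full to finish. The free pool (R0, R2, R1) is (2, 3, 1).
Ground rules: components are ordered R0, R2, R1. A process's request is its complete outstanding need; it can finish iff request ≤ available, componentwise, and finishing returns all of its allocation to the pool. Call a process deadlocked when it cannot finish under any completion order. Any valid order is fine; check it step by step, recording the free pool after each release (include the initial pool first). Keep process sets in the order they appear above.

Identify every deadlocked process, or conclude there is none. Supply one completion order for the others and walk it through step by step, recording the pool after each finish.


No process is deadlocked.
Key observation: no deadlock: proc-H fits now, and the freed resources carry the rest through.
A valid finishing order for the others: proc-H, proc-F, proc-G, proc-I, proc-D, proc-A. Walking it through:
  pool = (2, 3, 1)
  run proc-H (needs (2, 3, 1), free (2, 3, 1)); after release of (3, 2, 0) the pool is (5, 5, 1)
  run proc-F (needs (2, 3, 1), free (5, 5, 1)); after release of (2, 0, 1) the pool is (7, 5, 2)
  run proc-G (needs (7, 1, 1), free (7, 5, 2)); after release of (0, 2, 1) the pool is (7, 7, 3)
  run proc-I (needs (3, 6, 2), free (7, 7, 3)); after release of (3, 1, 0) the pool is (10, 8, 3)
  run proc-D (needs (3, 5, 2), free (10, 8, 3)); after release of (2, 0, 1) the pool is (12, 8, 4)
  run proc-A (needs (5, 5, 2), free (12, 8, 4)); after release of (1, 1, 1) the pool is (13, 9, 5)


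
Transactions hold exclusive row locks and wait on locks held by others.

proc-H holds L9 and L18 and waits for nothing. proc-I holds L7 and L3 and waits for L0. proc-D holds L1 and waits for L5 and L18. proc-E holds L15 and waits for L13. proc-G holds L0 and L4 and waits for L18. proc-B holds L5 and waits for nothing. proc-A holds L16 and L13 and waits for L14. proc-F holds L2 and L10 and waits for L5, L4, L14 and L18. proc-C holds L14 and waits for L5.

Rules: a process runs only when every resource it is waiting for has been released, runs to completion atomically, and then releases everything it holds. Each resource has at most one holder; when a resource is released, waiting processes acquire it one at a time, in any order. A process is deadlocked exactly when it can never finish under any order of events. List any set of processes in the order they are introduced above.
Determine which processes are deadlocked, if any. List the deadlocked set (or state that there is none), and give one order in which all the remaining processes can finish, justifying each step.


The deadlocked set is empty.
Key observation: the wait graph is acyclic; completion cascades from the unblocked processes through everyone else.
One completion order for the rest: proc-B, proc-H, proc-D, proc-G, proc-I, proc-C, proc-A, proc-E, proc-F.
Walking it through:
  run proc-B (it waits on nothing); releases L5
  run proc-H (it waits on nothing); releases L9 and L18
  proc-D waits on L5 and L18 — all released -> runs and releases L1
  proc-G waits on L18 — all released -> runs and releases L0 and L4
  proc-I waits on L0 — all released -> runs and releases L7 and L3
  proc-C waits on L5 — all released -> runs and releases L14
  proc-A waits on L14 — all released -> runs and releases L16 and L13
  proc-E waits on L13 — all released -> runs and releases L15
  proc-F waits on L5, L4, L14 and L18 — all released -> runs and releases L2 and L10


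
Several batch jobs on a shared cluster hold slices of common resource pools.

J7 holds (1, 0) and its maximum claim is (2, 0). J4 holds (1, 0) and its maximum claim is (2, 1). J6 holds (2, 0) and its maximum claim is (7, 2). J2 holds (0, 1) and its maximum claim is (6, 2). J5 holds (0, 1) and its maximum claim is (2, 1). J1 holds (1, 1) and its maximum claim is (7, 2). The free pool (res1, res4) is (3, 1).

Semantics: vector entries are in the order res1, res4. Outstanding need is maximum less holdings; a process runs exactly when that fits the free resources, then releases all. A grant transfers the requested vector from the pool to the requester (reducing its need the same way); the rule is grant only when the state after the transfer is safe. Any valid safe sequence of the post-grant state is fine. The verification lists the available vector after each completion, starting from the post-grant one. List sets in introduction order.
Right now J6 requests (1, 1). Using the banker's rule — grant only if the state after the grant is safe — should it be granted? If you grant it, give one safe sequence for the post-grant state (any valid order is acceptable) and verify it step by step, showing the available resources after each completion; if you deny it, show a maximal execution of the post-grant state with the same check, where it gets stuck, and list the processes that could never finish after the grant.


GRANT: granting preserves safety; a valid post-grant sequence is J5, J4, J7, J6, J1, J2.
Key observation: the grant leaves (2, 0) free — enough for J5, whose release restarts the cascade.
Step-by-step check of the post-grant state:
  pool = (2, 0)
  run J5 (needs (2, 0), free (2, 0)); after release of (0, 1) the pool is (2, 1)
  run J4 (needs (1, 1), free (2, 1)); after release of (1, 0) the pool is (3, 1)
  run J7 (needs (1, 0), free (3, 1)); after release of (1, 0) the pool is (4, 1)
  run J6 (needs (4, 1), free (4, 1)); after release of (3, 1) the pool is (7, 2)
  run J1 (needs (6, 1), free (7, 2)); after release of (1, 1) the pool is (8, 3)
  run J2 (needs (6, 1), free (8, 3)); after release of (0, 1) the pool is (8, 4)


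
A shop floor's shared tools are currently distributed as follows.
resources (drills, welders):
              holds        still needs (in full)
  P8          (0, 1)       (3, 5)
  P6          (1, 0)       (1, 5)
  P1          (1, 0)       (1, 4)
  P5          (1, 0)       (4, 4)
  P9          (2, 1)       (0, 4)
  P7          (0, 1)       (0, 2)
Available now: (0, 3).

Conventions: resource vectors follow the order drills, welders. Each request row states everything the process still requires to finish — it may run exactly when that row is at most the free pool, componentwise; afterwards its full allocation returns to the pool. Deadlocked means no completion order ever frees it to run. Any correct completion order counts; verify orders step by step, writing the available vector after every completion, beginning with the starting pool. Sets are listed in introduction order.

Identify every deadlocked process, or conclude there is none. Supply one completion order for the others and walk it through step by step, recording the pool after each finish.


No process is deadlocked.
Key observation: P7 can run right away; the returned allocation unlocks the remaining processes in turn.
A valid finishing order for the others: P7, P9, P6, P1, P8, P5. Walking it through:
  pool = (0, 3)
  run P7 (needs (0, 2), free (0, 3)); after release of (0, 1) the pool is (0, 4)
  run P9 (needs (0, 4), free (0, 4)); after release of (2, 1) the pool is (2, 5)
  run P6 (needs (1, 5), free (2, 5)); after release of (1, 0) the pool is (3, 5)
  run P1 (needs (1, 4), free (3, 5)); after release of (1, 0) the pool is (4, 5)
  run P8 (needs (3, 5), free (4, 5)); after release of (0, 1) the pool is (4, 6)
  run P5 (needs (4, 4), free (4, 6)); after release of (1, 0) the pool is (5, 6)


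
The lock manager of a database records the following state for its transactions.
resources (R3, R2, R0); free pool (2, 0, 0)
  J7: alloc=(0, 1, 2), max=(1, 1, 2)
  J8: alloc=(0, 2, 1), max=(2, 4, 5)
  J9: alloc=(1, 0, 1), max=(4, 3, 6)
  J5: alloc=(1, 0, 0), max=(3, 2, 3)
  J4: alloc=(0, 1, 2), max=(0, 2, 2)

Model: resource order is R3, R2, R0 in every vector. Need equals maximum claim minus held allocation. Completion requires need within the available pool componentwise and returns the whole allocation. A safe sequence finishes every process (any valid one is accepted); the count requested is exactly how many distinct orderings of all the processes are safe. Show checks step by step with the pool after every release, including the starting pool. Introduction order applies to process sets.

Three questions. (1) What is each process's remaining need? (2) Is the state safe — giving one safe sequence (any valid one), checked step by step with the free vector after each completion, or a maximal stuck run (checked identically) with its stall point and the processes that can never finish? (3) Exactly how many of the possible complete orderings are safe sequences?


(1) Outstanding need per process (order R3, R2, R0):
  J7: (1, 0, 0)
  J8: (2, 2, 4)
  J9: (3, 3, 5)
  J5: (2, 2, 3)
  J4: (0, 1, 0)
(2) SAFE. One safe sequence: J7, J4, J8, J5, J9.
Key observation: at J4 the run first touches a limit — (0, 1, 0) against (2, 1, 2), exact on a resource it actually requests.
Check, step by step:
  pool = (2, 0, 0)
  run J7 (needs (1, 0, 0), free (2, 0, 0)); after release of (0, 1, 2) the pool is (2, 1, 2)
  run J4 (needs (0, 1, 0), free (2, 1, 2)); after release of (0, 1, 2) the pool is (2, 2, 4)
  run J8 (needs (2, 2, 4), free (2, 2, 4)); after release of (0, 2, 1) the pool is (2, 4, 5)
  run J5 (needs (2, 2, 3), free (2, 4, 5)); after release of (1, 0, 0) the pool is (3, 4, 5)
  run J9 (needs (3, 3, 5), free (3, 4, 5)); after release of (1, 0, 1) the pool is (4, 4, 6)
(3) The exact count: 2 of the possible complete orderings are safe sequences.


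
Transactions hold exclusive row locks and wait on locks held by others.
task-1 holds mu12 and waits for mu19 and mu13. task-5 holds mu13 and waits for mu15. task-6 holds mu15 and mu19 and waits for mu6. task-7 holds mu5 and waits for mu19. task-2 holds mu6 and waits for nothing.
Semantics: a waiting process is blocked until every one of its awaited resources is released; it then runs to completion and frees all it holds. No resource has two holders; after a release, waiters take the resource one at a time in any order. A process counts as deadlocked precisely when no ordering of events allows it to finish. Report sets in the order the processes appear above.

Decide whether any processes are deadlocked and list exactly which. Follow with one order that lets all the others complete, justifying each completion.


No process is deadlocked.
Key observation: no waiting chain loops back on itself — every chain ends at a process that waits on nothing, so everyone eventually runs.
The rest can finish in the order task-2, task-6, task-5, task-1, task-7.
Check, step by step:
  task-2 waits on nothing -> runs at once and releases mu6
  task-6: everything it awaited (mu6) is free; runs, freeing mu15 and mu19
  task-5: everything it awaited (mu15) is free; runs, freeing mu13
  task-1: everything it awaited (mu19 and mu13) is free; runs, freeing mu12
  task-7: everything it awaited (mu19) is free; runs, freeing mu5


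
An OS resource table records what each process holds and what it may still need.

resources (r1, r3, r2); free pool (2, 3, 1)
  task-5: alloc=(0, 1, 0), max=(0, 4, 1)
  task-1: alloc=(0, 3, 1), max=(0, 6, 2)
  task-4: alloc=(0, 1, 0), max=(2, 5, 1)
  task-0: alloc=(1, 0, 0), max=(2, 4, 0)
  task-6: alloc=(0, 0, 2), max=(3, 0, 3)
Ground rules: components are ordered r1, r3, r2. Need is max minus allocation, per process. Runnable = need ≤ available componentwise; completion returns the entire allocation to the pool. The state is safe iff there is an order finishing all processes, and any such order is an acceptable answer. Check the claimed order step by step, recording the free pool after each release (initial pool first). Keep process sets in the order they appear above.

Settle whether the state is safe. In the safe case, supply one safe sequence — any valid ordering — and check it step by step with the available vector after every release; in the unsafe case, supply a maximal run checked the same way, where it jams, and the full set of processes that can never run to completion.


SAFE — a valid safe sequence is task-1, task-5, task-0, task-4, task-6.
Key observation: the order's first zero-slack moment is task-1 ((0, 3, 1) needed, (2, 3, 1) free — a requested resource with nothing to spare).
Walking it through:
  pool = (2, 3, 1)
  run task-1 (needs (0, 3, 1), free (2, 3, 1)); after release of (0, 3, 1) the pool is (2, 6, 2)
  run task-5 (needs (0, 3, 1), free (2, 6, 2)); after release of (0, 1, 0) the pool is (2, 7, 2)
  run task-0 (needs (1, 4, 0), free (2, 7, 2)); after release of (1, 0, 0) the pool is (3, 7, 2)
  run task-4 (needs (2, 4, 1), free (3, 7, 2)); after release of (0, 1, 0) the pool is (3, 8, 2)
  run task-6 (needs (3, 0, 1), free (3, 8, 2)); after release of (0, 0, 2) the pool is (3, 8, 4)


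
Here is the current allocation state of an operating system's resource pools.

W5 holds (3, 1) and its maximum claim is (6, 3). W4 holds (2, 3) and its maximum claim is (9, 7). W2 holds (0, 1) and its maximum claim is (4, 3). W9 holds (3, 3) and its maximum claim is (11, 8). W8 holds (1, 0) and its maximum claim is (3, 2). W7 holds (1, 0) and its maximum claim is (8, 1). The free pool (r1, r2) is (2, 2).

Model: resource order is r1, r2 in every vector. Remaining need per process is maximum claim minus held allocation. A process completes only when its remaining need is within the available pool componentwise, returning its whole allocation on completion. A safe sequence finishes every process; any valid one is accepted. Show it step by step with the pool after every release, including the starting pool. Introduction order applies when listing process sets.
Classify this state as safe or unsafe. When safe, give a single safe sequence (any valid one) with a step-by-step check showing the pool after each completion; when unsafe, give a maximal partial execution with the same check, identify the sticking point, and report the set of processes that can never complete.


UNSAFE.
Key observation: even finishing W8, W5, W2 leaves just (6, 4) free — too little r1 for any of the remaining processes.
A maximal execution: W8, W5, W2 — then nothing else fits. Walking it through:
  pool = (2, 2)
  run W8 (needs (2, 2), free (2, 2)); after release of (1, 0) the pool is (3, 2)
  run W5 (needs (3, 2), free (3, 2)); after release of (3, 1) the pool is (6, 3)
  run W2 (needs (4, 2), free (6, 3)); after release of (0, 1) the pool is (6, 4)
  blocked: W4 wants (7, 4), pool (6, 4) — not enough r1
  blocked: W9 wants (8, 5), pool (6, 4) — not enough r1 and r2
  blocked: W7 wants (7, 1), pool (6, 4) — not enough r1
Never able to finish: W4, W9 and W7.


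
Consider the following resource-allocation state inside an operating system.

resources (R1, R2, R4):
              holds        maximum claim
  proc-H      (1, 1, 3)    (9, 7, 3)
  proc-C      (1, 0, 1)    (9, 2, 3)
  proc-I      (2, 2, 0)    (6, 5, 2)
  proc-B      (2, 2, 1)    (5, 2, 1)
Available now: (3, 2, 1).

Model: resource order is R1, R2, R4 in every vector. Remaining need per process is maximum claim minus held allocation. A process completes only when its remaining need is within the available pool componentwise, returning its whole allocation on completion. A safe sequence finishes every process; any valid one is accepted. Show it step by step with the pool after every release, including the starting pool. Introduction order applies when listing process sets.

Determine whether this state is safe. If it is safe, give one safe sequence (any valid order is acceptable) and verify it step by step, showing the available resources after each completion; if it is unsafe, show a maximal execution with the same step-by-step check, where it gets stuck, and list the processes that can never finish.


UNSAFE — no complete ordering exists.
Key observation: once proc-B, proc-I finish, the pool peaks at (7, 6, 2) — and every remaining process still needs more R1 than that.
A maximal execution: proc-B, proc-I — then nothing else fits. Step-by-step check:
  pool = (3, 2, 1)
  proc-B needs (3, 0, 0) <= (3, 2, 1) -> finishes; pool += (2, 2, 1) = (5, 4, 2)
  proc-I needs (4, 3, 2) <= (5, 4, 2) -> finishes; pool += (2, 2, 0) = (7, 6, 2)
  proc-H cannot run: need (8, 6, 0) vs free (7, 6, 2) (insufficient R1)
  proc-C cannot run: need (8, 2, 2) vs free (7, 6, 2) (insufficient R1)
Never able to finish: proc-H and proc-C.
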